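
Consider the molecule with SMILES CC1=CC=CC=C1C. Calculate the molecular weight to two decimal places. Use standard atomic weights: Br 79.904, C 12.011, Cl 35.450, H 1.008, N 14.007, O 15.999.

106.17 g/mol

First, the molecular formula is C8H10 (counting implicit H from valence).
  C: 8 × 12.011 = 96.088
  H: 10 × 1.008 = 10.080
Sum: 8×12.011 + 10×1.008 = 106.168 → 106.17 g/mol.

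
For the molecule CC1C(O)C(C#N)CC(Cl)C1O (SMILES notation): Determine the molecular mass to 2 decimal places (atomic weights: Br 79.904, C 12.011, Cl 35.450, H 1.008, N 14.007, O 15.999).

189.64 g/mol

First, the molecular formula is C8H12ClNO2 (counting implicit H from valence).
  C: 8 × 12.011 = 96.088
  Cl: 1 × 35.450 = 35.450
  H: 12 × 1.008 = 12.096
  N: 1 × 14.007 = 14.007
  O: 2 × 15.999 = 31.998
Sum: 8×12.011 + 1×35.450 + 12×1.008 + 1×14.007 + 2×15.999 = 189.639 → 189.64 g/mol.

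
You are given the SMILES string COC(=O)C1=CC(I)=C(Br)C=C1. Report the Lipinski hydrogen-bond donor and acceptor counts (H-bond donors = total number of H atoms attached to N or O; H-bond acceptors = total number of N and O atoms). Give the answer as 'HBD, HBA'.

0, 2

Donors: find every N or O and count the H atoms it carries.
  atom 2 (O): bond orders sum to 2 → 0 H
  atom 4 (O): bond orders sum to 2 → 0 H
Lipinski HBD = 0.
Acceptors: N atoms = 0, O atoms = 2 → HBA = 2.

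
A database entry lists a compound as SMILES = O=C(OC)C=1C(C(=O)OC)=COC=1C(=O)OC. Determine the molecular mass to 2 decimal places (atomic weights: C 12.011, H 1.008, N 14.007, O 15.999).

242.18 g/mol

First, the molecular formula is C10H10O7 (counting implicit H from valence).
  C: 10 × 12.011 = 120.110
  H: 10 × 1.008 = 10.080
  O: 7 × 15.999 = 111.993
Sum: 10×12.011 + 10×1.008 + 7×15.999 = 242.183 → 242.18 g/mol.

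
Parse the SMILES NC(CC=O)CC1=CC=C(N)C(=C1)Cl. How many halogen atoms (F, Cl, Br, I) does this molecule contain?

1

Halogen atoms appear at heavy-atom position 14 (1×Cl).
Other groups present: 1 aldehyde, 2 primary amine.
Halogen count: 1.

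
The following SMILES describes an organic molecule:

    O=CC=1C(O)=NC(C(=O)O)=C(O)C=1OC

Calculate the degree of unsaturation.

6

Molecular formula: C8H7NO6.
DoU = (2C + 2 + N − H − X) / 2, where X is the halogen count and O/S are ignored.
    = (2·8 + 2 + 1 − 7 − 0) / 2 = 12 / 2 = 6.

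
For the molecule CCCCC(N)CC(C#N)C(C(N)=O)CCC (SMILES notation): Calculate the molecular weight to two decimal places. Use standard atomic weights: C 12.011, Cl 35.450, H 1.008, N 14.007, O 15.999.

First, the molecular formula is C13H25N3O (counting implicit H from valence).
  C: 13 × 12.011 = 156.143
  H: 25 × 1.008 = 25.200
  N: 3 × 14.007 = 42.021
  O: 1 × 15.999 = 15.999
Sum: 13×12.011 + 25×1.008 + 3×14.007 + 1×15.999 = 239.363 → 239.36 g/mol.

239.36 g/mol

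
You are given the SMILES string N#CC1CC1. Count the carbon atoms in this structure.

Count every carbon token in the SMILES (each C, including those in ring-closure positions and inside branches).
Carbon count: 4.

4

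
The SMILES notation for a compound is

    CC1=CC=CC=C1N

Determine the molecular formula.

C7H9N

Walk through each heavy atom and fill implicit hydrogens from standard valence (C 4, N 3, O 2, S 2, halogen 1):
  atom 1: C, bond orders sum to 1 (valence 4) → 3 H
  atom 2: C, bond orders sum to 4 (valence 4) → 0 H
  atom 3: C, bond orders sum to 3 (valence 4) → 1 H
  atom 4: C, bond orders sum to 3 (valence 4) → 1 H
  atom 5: C, bond orders sum to 3 (valence 4) → 1 H
  atom 6: C, bond orders sum to 3 (valence 4) → 1 H
  atom 7: C, bond orders sum to 4 (valence 4) → 0 H
  atom 8: N, bond orders sum to 1 (valence 3) → 2 H
Totals → C:7, H:9, N:1.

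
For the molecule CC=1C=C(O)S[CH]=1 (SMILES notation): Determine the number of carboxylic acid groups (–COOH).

Scan the SMILES for the carboxylic acid motif — none present.
Groups that are present: 1 hydroxyl.

0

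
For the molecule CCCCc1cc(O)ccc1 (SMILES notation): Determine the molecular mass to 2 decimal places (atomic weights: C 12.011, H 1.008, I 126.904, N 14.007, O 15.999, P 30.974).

150.22 g/mol

First, the molecular formula is C10H14O (counting implicit H from valence).
  C: 10 × 12.011 = 120.110
  H: 14 × 1.008 = 14.112
  O: 1 × 15.999 = 15.999
Sum: 10×12.011 + 14×1.008 + 1×15.999 = 150.221 → 150.22 g/mol.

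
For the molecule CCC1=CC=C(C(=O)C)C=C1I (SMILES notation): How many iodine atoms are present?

1

Scan the SMILES for I atoms (remember two-letter symbols like Cl and Br are single atoms).
Iodine count: 1.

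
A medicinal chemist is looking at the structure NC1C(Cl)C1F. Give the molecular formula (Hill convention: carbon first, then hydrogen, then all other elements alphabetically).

Walk through each heavy atom and fill implicit hydrogens from standard valence (C 4, N 3, O 2, S 2, halogen 1):
  atom 1: N, bond orders sum to 1 (valence 3) → 2 H
  atom 2: C, bond orders sum to 3 (valence 4) → 1 H
  atom 3: C, bond orders sum to 3 (valence 4) → 1 H
  atom 4: Cl (halogen, monovalent) → 0 H
  atom 5: C, bond orders sum to 3 (valence 4) → 1 H
  atom 6: F (halogen, monovalent) → 0 H
Totals → C:3, H:5, Cl:1, F:1, N:1.
In Hill order: C3H5ClFN.

C3H5ClFN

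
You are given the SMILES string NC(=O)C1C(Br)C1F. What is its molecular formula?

C4H5BrFNO

Walk through each heavy atom and fill implicit hydrogens from standard valence (C 4, N 3, O 2, S 2, halogen 1):
  atom 1: N, bond orders sum to 1 (valence 3) → 2 H
  atom 2: C, bond orders sum to 4 (valence 4) → 0 H
  atom 3: O, bond orders sum to 2 (valence 2) → 0 H
  atom 4: C, bond orders sum to 3 (valence 4) → 1 H
  atom 5: C, bond orders sum to 3 (valence 4) → 1 H
  atom 6: Br (halogen, monovalent) → 0 H
  atom 7: C, bond orders sum to 3 (valence 4) → 1 H
  atom 8: F (halogen, monovalent) → 0 H
Totals → C:4, H:5, Br:1, F:1, N:1, O:1.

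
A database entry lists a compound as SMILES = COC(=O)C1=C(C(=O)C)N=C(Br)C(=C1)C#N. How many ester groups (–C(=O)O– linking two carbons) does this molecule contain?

1

The ester motif appears at heavy-atom position 3 in the SMILES.
Other groups present: 1 ketone, 1 nitrile.
Ester count: 1.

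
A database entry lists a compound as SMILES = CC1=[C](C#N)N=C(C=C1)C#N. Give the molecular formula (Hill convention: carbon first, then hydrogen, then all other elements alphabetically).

Walk through each heavy atom and fill implicit hydrogens from standard valence (C 4, N 3, O 2, S 2, halogen 1):
  atom 1: C, bond orders sum to 1 (valence 4) → 3 H
  atom 2: C, bond orders sum to 4 (valence 4) → 0 H
  atom 3: C with explicit H count 0
  atom 4: C, bond orders sum to 4 (valence 4) → 0 H
  atom 5: N, bond orders sum to 3 (valence 3) → 0 H
  atom 6: N, bond orders sum to 3 (valence 3) → 0 H
  atom 7: C, bond orders sum to 4 (valence 4) → 0 H
  atom 8: C, bond orders sum to 3 (valence 4) → 1 H
  atom 9: C, bond orders sum to 3 (valence 4) → 1 H
  atom 10: C, bond orders sum to 4 (valence 4) → 0 H
  atom 11: N, bond orders sum to 3 (valence 3) → 0 H
Totals → C:8, H:5, N:3.
In Hill order: C8H5N3.

C8H5N3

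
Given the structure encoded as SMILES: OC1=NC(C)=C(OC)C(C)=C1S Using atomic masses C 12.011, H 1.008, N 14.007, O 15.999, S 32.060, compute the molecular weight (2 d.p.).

185.24 g/mol

First, the molecular formula is C8H11NO2S (counting implicit H from valence).
  C: 8 × 12.011 = 96.088
  H: 11 × 1.008 = 11.088
  N: 1 × 14.007 = 14.007
  O: 2 × 15.999 = 31.998
  S: 1 × 32.060 = 32.060
Sum: 8×12.011 + 11×1.008 + 1×14.007 + 2×15.999 + 1×32.060 = 185.241 → 185.24 g/mol.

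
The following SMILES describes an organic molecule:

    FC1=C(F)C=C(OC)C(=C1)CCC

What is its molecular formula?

Walk through each heavy atom and fill implicit hydrogens from standard valence (C 4, N 3, O 2, S 2, halogen 1):
  atom 1: F (halogen, monovalent) → 0 H
  atom 2: C, bond orders sum to 4 (valence 4) → 0 H
  atom 3: C, bond orders sum to 4 (valence 4) → 0 H
  atom 4: F (halogen, monovalent) → 0 H
  atom 5: C, bond orders sum to 3 (valence 4) → 1 H
  atom 6: C, bond orders sum to 4 (valence 4) → 0 H
  atom 7: O, bond orders sum to 2 (valence 2) → 0 H
  atom 8: C, bond orders sum to 1 (valence 4) → 3 H
  atom 9: C, bond orders sum to 4 (valence 4) → 0 H
  atom 10: C, bond orders sum to 3 (valence 4) → 1 H
  atom 11: C, bond orders sum to 2 (valence 4) → 2 H
  atom 12: C, bond orders sum to 2 (valence 4) → 2 H
  atom 13: C, bond orders sum to 1 (valence 4) → 3 H
Totals → C:10, H:12, F:2, O:1.

C10H12F2O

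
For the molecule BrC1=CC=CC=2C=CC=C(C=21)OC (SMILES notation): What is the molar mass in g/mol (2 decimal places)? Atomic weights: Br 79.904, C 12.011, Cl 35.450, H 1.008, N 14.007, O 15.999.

237.10 g/mol

First, the molecular formula is C11H9BrO (counting implicit H from valence).
  Br: 1 × 79.904 = 79.904
  C: 11 × 12.011 = 132.121
  H: 9 × 1.008 = 9.072
  O: 1 × 15.999 = 15.999
Sum: 1×79.904 + 11×12.011 + 9×1.008 + 1×15.999 = 237.096 → 237.10 g/mol.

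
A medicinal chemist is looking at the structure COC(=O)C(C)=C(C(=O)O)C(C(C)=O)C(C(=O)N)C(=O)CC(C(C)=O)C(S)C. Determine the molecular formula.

C18H25NO8S

Walk through each heavy atom and fill implicit hydrogens from standard valence (C 4, N 3, O 2, S 2, halogen 1):
  atom 1: C, bond orders sum to 1 (valence 4) → 3 H
  atom 2: O, bond orders sum to 2 (valence 2) → 0 H
  atom 3: C, bond orders sum to 4 (valence 4) → 0 H
  atom 4: O, bond orders sum to 2 (valence 2) → 0 H
  atom 5: C, bond orders sum to 4 (valence 4) → 0 H
  atom 6: C, bond orders sum to 1 (valence 4) → 3 H
  atom 7: C, bond orders sum to 4 (valence 4) → 0 H
  atom 8: C, bond orders sum to 4 (valence 4) → 0 H
  atom 9: O, bond orders sum to 2 (valence 2) → 0 H
  atom 10: O, bond orders sum to 1 (valence 2) → 1 H
  atom 11: C, bond orders sum to 3 (valence 4) → 1 H
  atom 12: C, bond orders sum to 4 (valence 4) → 0 H
  atom 13: C, bond orders sum to 1 (valence 4) → 3 H
  atom 14: O, bond orders sum to 2 (valence 2) → 0 H
  atom 15: C, bond orders sum to 3 (valence 4) → 1 H
  atom 16: C, bond orders sum to 4 (valence 4) → 0 H
  atom 17: O, bond orders sum to 2 (valence 2) → 0 H
  atom 18: N, bond orders sum to 1 (valence 3) → 2 H
  atom 19: C, bond orders sum to 4 (valence 4) → 0 H
  atom 20: O, bond orders sum to 2 (valence 2) → 0 H
  atom 21: C, bond orders sum to 2 (valence 4) → 2 H
  atom 22: C, bond orders sum to 3 (valence 4) → 1 H
  atom 23: C, bond orders sum to 4 (valence 4) → 0 H
  atom 24: C, bond orders sum to 1 (valence 4) → 3 H
  atom 25: O, bond orders sum to 2 (valence 2) → 0 H
  atom 26: C, bond orders sum to 3 (valence 4) → 1 H
  atom 27: S, bond orders sum to 1 (valence 2) → 1 H
  atom 28: C, bond orders sum to 1 (valence 4) → 3 H
Totals → C:18, H:25, N:1, O:8, S:1.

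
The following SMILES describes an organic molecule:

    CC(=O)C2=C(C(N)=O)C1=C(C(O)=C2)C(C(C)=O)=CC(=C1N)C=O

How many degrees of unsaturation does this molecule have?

Degree of unsaturation = (number of rings) + (number of π bonds).
Ring closures in the SMILES: 2.
π bonds: 9 double bonds (each 1 DoU) → 9 DoU from unsaturation.
Total DoU = 2 + 9 = 11.

11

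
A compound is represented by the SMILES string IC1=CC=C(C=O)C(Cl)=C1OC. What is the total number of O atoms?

2

Scan the SMILES for O atoms (remember two-letter symbols like Cl and Br are single atoms).
Oxygen count: 2.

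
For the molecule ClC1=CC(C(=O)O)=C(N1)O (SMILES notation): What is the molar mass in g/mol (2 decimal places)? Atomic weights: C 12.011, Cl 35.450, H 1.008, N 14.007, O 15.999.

First, the molecular formula is C5H4ClNO3 (counting implicit H from valence).
  C: 5 × 12.011 = 60.055
  Cl: 1 × 35.450 = 35.450
  H: 4 × 1.008 = 4.032
  N: 1 × 14.007 = 14.007
  O: 3 × 15.999 = 47.997
Sum: 5×12.011 + 1×35.450 + 4×1.008 + 1×14.007 + 3×15.999 = 161.541 → 161.54 g/mol.

161.54 g/mol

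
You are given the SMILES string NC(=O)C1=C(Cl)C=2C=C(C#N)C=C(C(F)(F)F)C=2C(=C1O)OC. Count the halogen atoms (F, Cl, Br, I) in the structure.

Halogen atoms appear at heavy-atom positions 6, 15, 16, 17 (1×Cl, 3×F).
Other groups present: 1 amide, 1 ether, 1 hydroxyl, 1 nitrile.
Halogen count: 4.

4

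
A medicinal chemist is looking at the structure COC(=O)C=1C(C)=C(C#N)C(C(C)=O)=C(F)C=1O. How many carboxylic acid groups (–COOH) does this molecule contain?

Scan the SMILES for the carboxylic acid motif — none present.
Groups that are present: 1 ester, 1 hydroxyl, 1 ketone, 1 nitrile.

0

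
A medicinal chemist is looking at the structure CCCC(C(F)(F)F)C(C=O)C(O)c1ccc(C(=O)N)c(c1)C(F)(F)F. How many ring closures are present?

In SMILES, each pair of matching ring-closure digits denotes one ring-closing bond; the number of such bonds equals the number of independent rings.
Ring-closure bonds here: 1.

1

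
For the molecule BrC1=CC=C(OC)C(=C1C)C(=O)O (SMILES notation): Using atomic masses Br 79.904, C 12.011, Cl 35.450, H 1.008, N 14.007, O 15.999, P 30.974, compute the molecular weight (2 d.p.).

245.07 g/mol

First, the molecular formula is C9H9BrO3 (counting implicit H from valence).
  Br: 1 × 79.904 = 79.904
  C: 9 × 12.011 = 108.099
  H: 9 × 1.008 = 9.072
  O: 3 × 15.999 = 47.997
Sum: 1×79.904 + 9×12.011 + 9×1.008 + 3×15.999 = 245.072 → 245.07 g/mol.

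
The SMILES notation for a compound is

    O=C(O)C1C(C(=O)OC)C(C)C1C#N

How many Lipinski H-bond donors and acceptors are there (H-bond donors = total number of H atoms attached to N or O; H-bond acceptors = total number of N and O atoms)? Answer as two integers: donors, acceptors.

Donors: find every N or O and count the H atoms it carries.
  atom 1 (O): bond orders sum to 2 → 0 H
  atom 3 (O): bond orders sum to 1 → 1 H
  atom 7 (O): bond orders sum to 2 → 0 H
  atom 8 (O): bond orders sum to 2 → 0 H
  atom 14 (N): bond orders sum to 3 → 0 H
Lipinski HBD = 1.
Acceptors: N atoms = 1, O atoms = 4 → HBA = 5.

1, 5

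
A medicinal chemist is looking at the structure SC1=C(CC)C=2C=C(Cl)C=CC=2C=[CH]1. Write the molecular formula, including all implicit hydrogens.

Walk through each heavy atom and fill implicit hydrogens from standard valence (C 4, N 3, O 2, S 2, halogen 1):
  atom 1: S, bond orders sum to 1 (valence 2) → 1 H
  atom 2: C, bond orders sum to 4 (valence 4) → 0 H
  atom 3: C, bond orders sum to 4 (valence 4) → 0 H
  atom 4: C, bond orders sum to 2 (valence 4) → 2 H
  atom 5: C, bond orders sum to 1 (valence 4) → 3 H
  atom 6: C, bond orders sum to 4 (valence 4) → 0 H
  atom 7: C, bond orders sum to 3 (valence 4) → 1 H
  atom 8: C, bond orders sum to 4 (valence 4) → 0 H
  atom 9: Cl (halogen, monovalent) → 0 H
  atom 10: C, bond orders sum to 3 (valence 4) → 1 H
  atom 11: C, bond orders sum to 3 (valence 4) → 1 H
  atom 12: C, bond orders sum to 4 (valence 4) → 0 H
  atom 13: C, bond orders sum to 3 (valence 4) → 1 H
  atom 14: C with explicit H count 1
Totals → C:12, H:11, Cl:1, S:1.

C12H11ClS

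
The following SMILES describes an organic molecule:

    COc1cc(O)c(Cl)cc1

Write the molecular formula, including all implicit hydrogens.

C7H7ClO2

Walk through each heavy atom and fill implicit hydrogens from standard valence (C 4, N 3, O 2, S 2, halogen 1); for lowercase aromatic atoms, an aromatic c carries 1 H when it has two neighbours and 0 H with three, and aromatic n carries 0 H:
  atom 1: C, bond orders sum to 1 (valence 4) → 3 H
  atom 2: O, bond orders sum to 2 (valence 2) → 0 H
  atom 3: aromatic c, 3 neighbours → 0 H
  atom 4: aromatic c, 2 neighbours → 1 H
  atom 5: aromatic c, 3 neighbours → 0 H
  atom 6: O, bond orders sum to 1 (valence 2) → 1 H
  atom 7: aromatic c, 3 neighbours → 0 H
  atom 8: Cl (halogen, monovalent) → 0 H
  atom 9: aromatic c, 2 neighbours → 1 H
  atom 10: aromatic c, 2 neighbours → 1 H
Totals → C:7, H:7, Cl:1, O:2.
In Hill order: C7H7ClO2.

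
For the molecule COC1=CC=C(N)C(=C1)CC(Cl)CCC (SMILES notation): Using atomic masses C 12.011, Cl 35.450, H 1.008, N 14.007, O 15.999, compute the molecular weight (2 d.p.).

First, the molecular formula is C12H18ClNO (counting implicit H from valence).
  C: 12 × 12.011 = 144.132
  Cl: 1 × 35.450 = 35.450
  H: 18 × 1.008 = 18.144
  N: 1 × 14.007 = 14.007
  O: 1 × 15.999 = 15.999
Sum: 12×12.011 + 1×35.450 + 18×1.008 + 1×14.007 + 1×15.999 = 227.732 → 227.73 g/mol.

227.73 g/mol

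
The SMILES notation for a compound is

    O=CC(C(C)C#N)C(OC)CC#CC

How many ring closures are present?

In SMILES, each pair of matching ring-closure digits denotes one ring-closing bond; the number of such bonds equals the number of independent rings.
Ring-closure bonds here: 0.

0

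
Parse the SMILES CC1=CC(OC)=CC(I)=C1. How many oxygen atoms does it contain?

Scan the SMILES for O atoms (remember two-letter symbols like Cl and Br are single atoms).
Oxygen count: 1.

1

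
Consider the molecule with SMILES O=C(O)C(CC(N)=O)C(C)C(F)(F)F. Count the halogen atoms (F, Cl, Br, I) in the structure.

3

Halogen atoms appear at heavy-atom positions 12, 13, 14 (3×F).
Other groups present: 1 amide, 1 carboxylic acid.
Halogen count: 3.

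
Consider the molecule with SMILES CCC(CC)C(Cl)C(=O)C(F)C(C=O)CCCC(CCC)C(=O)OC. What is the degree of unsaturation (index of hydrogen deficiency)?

Degree of unsaturation = (number of rings) + (number of π bonds).
Ring closures in the SMILES: 0.
π bonds: 3 double bonds (each 1 DoU) → 3 DoU from unsaturation.
Total DoU = 0 + 3 = 3.

3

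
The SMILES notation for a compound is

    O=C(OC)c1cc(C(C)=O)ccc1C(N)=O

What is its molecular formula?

Walk through each heavy atom and fill implicit hydrogens from standard valence (C 4, N 3, O 2, S 2, halogen 1); for lowercase aromatic atoms, an aromatic c carries 1 H when it has two neighbours and 0 H with three, and aromatic n carries 0 H:
  atom 1: O, bond orders sum to 2 (valence 2) → 0 H
  atom 2: C, bond orders sum to 4 (valence 4) → 0 H
  atom 3: O, bond orders sum to 2 (valence 2) → 0 H
  atom 4: C, bond orders sum to 1 (valence 4) → 3 H
  atom 5: aromatic c, 3 neighbours → 0 H
  atom 6: aromatic c, 2 neighbours → 1 H
  atom 7: aromatic c, 3 neighbours → 0 H
  atom 8: C, bond orders sum to 4 (valence 4) → 0 H
  atom 9: C, bond orders sum to 1 (valence 4) → 3 H
  atom 10: O, bond orders sum to 2 (valence 2) → 0 H
  atom 11: aromatic c, 2 neighbours → 1 H
  atom 12: aromatic c, 2 neighbours → 1 H
  atom 13: aromatic c, 3 neighbours → 0 H
  atom 14: C, bond orders sum to 4 (valence 4) → 0 H
  atom 15: N, bond orders sum to 1 (valence 3) → 2 H
  atom 16: O, bond orders sum to 2 (valence 2) → 0 H
Totals → C:11, H:11, N:1, O:4.
In Hill order: C11H11NO4.

C11H11NO4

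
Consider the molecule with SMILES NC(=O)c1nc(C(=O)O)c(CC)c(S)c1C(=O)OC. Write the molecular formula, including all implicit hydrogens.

Walk through each heavy atom and fill implicit hydrogens from standard valence (C 4, N 3, O 2, S 2, halogen 1); for lowercase aromatic atoms, an aromatic c carries 1 H when it has two neighbours and 0 H with three, and aromatic n carries 0 H:
  atom 1: N, bond orders sum to 1 (valence 3) → 2 H
  atom 2: C, bond orders sum to 4 (valence 4) → 0 H
  atom 3: O, bond orders sum to 2 (valence 2) → 0 H
  atom 4: aromatic c, 3 neighbours → 0 H
  atom 5: aromatic n, 2 neighbours → 0 H
  atom 6: aromatic c, 3 neighbours → 0 H
  atom 7: C, bond orders sum to 4 (valence 4) → 0 H
  atom 8: O, bond orders sum to 2 (valence 2) → 0 H
  atom 9: O, bond orders sum to 1 (valence 2) → 1 H
  atom 10: aromatic c, 3 neighbours → 0 H
  atom 11: C, bond orders sum to 2 (valence 4) → 2 H
  atom 12: C, bond orders sum to 1 (valence 4) → 3 H
  atom 13: aromatic c, 3 neighbours → 0 H
  atom 14: S, bond orders sum to 1 (valence 2) → 1 H
  atom 15: aromatic c, 3 neighbours → 0 H
  atom 16: C, bond orders sum to 4 (valence 4) → 0 H
  atom 17: O, bond orders sum to 2 (valence 2) → 0 H
  atom 18: O, bond orders sum to 2 (valence 2) → 0 H
  atom 19: C, bond orders sum to 1 (valence 4) → 3 H
Totals → C:11, H:12, N:2, O:5, S:1.
In Hill order: C11H12N2O5S.

C11H12N2O5S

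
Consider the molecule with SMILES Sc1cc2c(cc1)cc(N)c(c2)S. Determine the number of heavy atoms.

Every atom symbol written in the SMILES (organic subset) is one heavy atom; implicit H are not written.
Heavy atoms by element → C:10, N:1, S:2.
Total: 13.

13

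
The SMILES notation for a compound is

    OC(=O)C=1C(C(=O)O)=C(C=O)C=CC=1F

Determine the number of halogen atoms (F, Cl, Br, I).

Halogen atoms appear at heavy-atom position 15 (1×F).
Other groups present: 1 aldehyde, 2 carboxylic acid.
Halogen count: 1.

1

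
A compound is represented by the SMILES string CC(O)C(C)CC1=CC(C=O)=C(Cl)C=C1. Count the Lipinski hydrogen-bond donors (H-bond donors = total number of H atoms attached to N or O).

Donors: find every N or O and count the H atoms it carries.
  atom 3 (O): bond orders sum to 1 → 1 H
  atom 11 (O): bond orders sum to 2 → 0 H
Lipinski HBD = 1.

1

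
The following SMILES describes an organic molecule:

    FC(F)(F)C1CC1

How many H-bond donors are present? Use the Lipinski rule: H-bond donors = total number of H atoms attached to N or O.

Donors: find every N or O and count the H atoms it carries.
  (no N or O atoms present)
Lipinski HBD = 0.

0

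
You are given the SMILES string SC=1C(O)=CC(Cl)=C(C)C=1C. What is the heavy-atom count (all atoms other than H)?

Every atom symbol written in the SMILES (organic subset) is one heavy atom; implicit H are not written.
Heavy atoms by element → C:8, Cl:1, O:1, S:1.
Total: 11.

11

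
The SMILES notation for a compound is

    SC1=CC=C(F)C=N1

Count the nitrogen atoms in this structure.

1

Scan the SMILES for N atoms (remember two-letter symbols like Cl and Br are single atoms).
Nitrogen count: 1.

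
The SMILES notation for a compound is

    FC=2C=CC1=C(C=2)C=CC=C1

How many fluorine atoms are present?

1

Scan the SMILES for F atoms (remember two-letter symbols like Cl and Br are single atoms).
Fluorine count: 1.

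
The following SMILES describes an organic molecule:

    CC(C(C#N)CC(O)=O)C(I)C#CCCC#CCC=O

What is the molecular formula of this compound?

Walk through each heavy atom and fill implicit hydrogens from standard valence (C 4, N 3, O 2, S 2, halogen 1):
  atom 1: C, bond orders sum to 1 (valence 4) → 3 H
  atom 2: C, bond orders sum to 3 (valence 4) → 1 H
  atom 3: C, bond orders sum to 3 (valence 4) → 1 H
  atom 4: C, bond orders sum to 4 (valence 4) → 0 H
  atom 5: N, bond orders sum to 3 (valence 3) → 0 H
  atom 6: C, bond orders sum to 2 (valence 4) → 2 H
  atom 7: C, bond orders sum to 4 (valence 4) → 0 H
  atom 8: O, bond orders sum to 1 (valence 2) → 1 H
  atom 9: O, bond orders sum to 2 (valence 2) → 0 H
  atom 10: C, bond orders sum to 3 (valence 4) → 1 H
  atom 11: I (halogen, monovalent) → 0 H
  atom 12: C, bond orders sum to 4 (valence 4) → 0 H
  atom 13: C, bond orders sum to 4 (valence 4) → 0 H
  atom 14: C, bond orders sum to 2 (valence 4) → 2 H
  atom 15: C, bond orders sum to 2 (valence 4) → 2 H
  atom 16: C, bond orders sum to 4 (valence 4) → 0 H
  atom 17: C, bond orders sum to 4 (valence 4) → 0 H
  atom 18: C, bond orders sum to 2 (valence 4) → 2 H
  atom 19: C, bond orders sum to 3 (valence 4) → 1 H
  atom 20: O, bond orders sum to 2 (valence 2) → 0 H
Totals → C:15, H:16, I:1, N:1, O:3.
In Hill order: C15H16INO3.

C15H16INO3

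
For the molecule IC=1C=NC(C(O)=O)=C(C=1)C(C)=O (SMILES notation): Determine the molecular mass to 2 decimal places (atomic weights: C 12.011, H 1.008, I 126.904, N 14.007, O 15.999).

291.04 g/mol

First, the molecular formula is C8H6INO3 (counting implicit H from valence).
  C: 8 × 12.011 = 96.088
  H: 6 × 1.008 = 6.048
  I: 1 × 126.904 = 126.904
  N: 1 × 14.007 = 14.007
  O: 3 × 15.999 = 47.997
Sum: 8×12.011 + 6×1.008 + 1×126.904 + 1×14.007 + 3×15.999 = 291.044 → 291.04 g/mol.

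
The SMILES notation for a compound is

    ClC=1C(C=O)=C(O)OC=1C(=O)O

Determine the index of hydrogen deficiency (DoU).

5

Molecular formula: C6H3ClO5.
DoU = (2C + 2 + N − H − X) / 2, where X is the halogen count and O/S are ignored.
    = (2·6 + 2 + 0 − 3 − 1) / 2 = 10 / 2 = 5.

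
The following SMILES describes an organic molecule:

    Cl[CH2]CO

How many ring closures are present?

0

In SMILES, each pair of matching ring-closure digits denotes one ring-closing bond; the number of such bonds equals the number of independent rings.
Ring-closure bonds here: 0.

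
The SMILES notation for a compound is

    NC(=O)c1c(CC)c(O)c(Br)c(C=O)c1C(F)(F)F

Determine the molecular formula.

Walk through each heavy atom and fill implicit hydrogens from standard valence (C 4, N 3, O 2, S 2, halogen 1); for lowercase aromatic atoms, an aromatic c carries 1 H when it has two neighbours and 0 H with three, and aromatic n carries 0 H:
  atom 1: N, bond orders sum to 1 (valence 3) → 2 H
  atom 2: C, bond orders sum to 4 (valence 4) → 0 H
  atom 3: O, bond orders sum to 2 (valence 2) → 0 H
  atom 4: aromatic c, 3 neighbours → 0 H
  atom 5: aromatic c, 3 neighbours → 0 H
  atom 6: C, bond orders sum to 2 (valence 4) → 2 H
  atom 7: C, bond orders sum to 1 (valence 4) → 3 H
  atom 8: aromatic c, 3 neighbours → 0 H
  atom 9: O, bond orders sum to 1 (valence 2) → 1 H
  atom 10: aromatic c, 3 neighbours → 0 H
  atom 11: Br (halogen, monovalent) → 0 H
  atom 12: aromatic c, 3 neighbours → 0 H
  atom 13: C, bond orders sum to 3 (valence 4) → 1 H
  atom 14: O, bond orders sum to 2 (valence 2) → 0 H
  atom 15: aromatic c, 3 neighbours → 0 H
  atom 16: C, bond orders sum to 4 (valence 4) → 0 H
  atom 17: F (halogen, monovalent) → 0 H
  atom 18: F (halogen, monovalent) → 0 H
  atom 19: F (halogen, monovalent) → 0 H
Totals → C:11, H:9, Br:1, F:3, N:1, O:3.

C11H9BrF3NO3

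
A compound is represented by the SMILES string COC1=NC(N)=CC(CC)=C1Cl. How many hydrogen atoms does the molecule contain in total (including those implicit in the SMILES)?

11

Walk through each heavy atom and fill implicit hydrogens from standard valence (C 4, N 3, O 2, S 2, halogen 1):
  atom 1: C, bond orders sum to 1 (valence 4) → 3 H
  atom 2: O, bond orders sum to 2 (valence 2) → 0 H
  atom 3: C, bond orders sum to 4 (valence 4) → 0 H
  atom 4: N, bond orders sum to 3 (valence 3) → 0 H
  atom 5: C, bond orders sum to 4 (valence 4) → 0 H
  atom 6: N, bond orders sum to 1 (valence 3) → 2 H
  atom 7: C, bond orders sum to 3 (valence 4) → 1 H
  atom 8: C, bond orders sum to 4 (valence 4) → 0 H
  atom 9: C, bond orders sum to 2 (valence 4) → 2 H
  atom 10: C, bond orders sum to 1 (valence 4) → 3 H
  atom 11: C, bond orders sum to 4 (valence 4) → 0 H
  atom 12: Cl (halogen, monovalent) → 0 H
Total hydrogens: 11.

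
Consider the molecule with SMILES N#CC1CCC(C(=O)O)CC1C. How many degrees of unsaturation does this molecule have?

Molecular formula: C9H13NO2.
DoU = (2C + 2 + N − H − X) / 2, where X is the halogen count and O/S are ignored.
    = (2·9 + 2 + 1 − 13 − 0) / 2 = 8 / 2 = 4.

4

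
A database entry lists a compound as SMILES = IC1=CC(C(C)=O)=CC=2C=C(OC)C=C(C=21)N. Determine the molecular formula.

Walk through each heavy atom and fill implicit hydrogens from standard valence (C 4, N 3, O 2, S 2, halogen 1):
  atom 1: I (halogen, monovalent) → 0 H
  atom 2: C, bond orders sum to 4 (valence 4) → 0 H
  atom 3: C, bond orders sum to 3 (valence 4) → 1 H
  atom 4: C, bond orders sum to 4 (valence 4) → 0 H
  atom 5: C, bond orders sum to 4 (valence 4) → 0 H
  atom 6: C, bond orders sum to 1 (valence 4) → 3 H
  atom 7: O, bond orders sum to 2 (valence 2) → 0 H
  atom 8: C, bond orders sum to 3 (valence 4) → 1 H
  atom 9: C, bond orders sum to 4 (valence 4) → 0 H
  atom 10: C, bond orders sum to 3 (valence 4) → 1 H
  atom 11: C, bond orders sum to 4 (valence 4) → 0 H
  atom 12: O, bond orders sum to 2 (valence 2) → 0 H
  atom 13: C, bond orders sum to 1 (valence 4) → 3 H
  atom 14: C, bond orders sum to 3 (valence 4) → 1 H
  atom 15: C, bond orders sum to 4 (valence 4) → 0 H
  atom 16: C, bond orders sum to 4 (valence 4) → 0 H
  atom 17: N, bond orders sum to 1 (valence 3) → 2 H
Totals → C:13, H:12, I:1, N:1, O:2.

C13H12INO2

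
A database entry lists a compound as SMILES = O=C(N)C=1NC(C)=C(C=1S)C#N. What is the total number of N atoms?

3

Scan the SMILES for N atoms (remember two-letter symbols like Cl and Br are single atoms).
Nitrogen count: 3.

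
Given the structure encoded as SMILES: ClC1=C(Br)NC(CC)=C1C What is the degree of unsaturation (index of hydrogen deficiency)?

3

Molecular formula: C7H9BrClN.
DoU = (2C + 2 + N − H − X) / 2, where X is the halogen count and O/S are ignored.
    = (2·7 + 2 + 1 − 9 − 2) / 2 = 6 / 2 = 3.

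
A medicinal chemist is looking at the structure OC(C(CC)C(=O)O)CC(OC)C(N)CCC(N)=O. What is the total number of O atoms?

5

Scan the SMILES for O atoms (remember two-letter symbols like Cl and Br are single atoms).
Oxygen count: 5.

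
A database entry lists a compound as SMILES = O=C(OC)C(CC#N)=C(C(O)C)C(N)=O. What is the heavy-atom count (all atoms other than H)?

15

Every atom symbol written in the SMILES (organic subset) is one heavy atom; implicit H are not written.
Heavy atoms by element → C:9, N:2, O:4.
Total: 15.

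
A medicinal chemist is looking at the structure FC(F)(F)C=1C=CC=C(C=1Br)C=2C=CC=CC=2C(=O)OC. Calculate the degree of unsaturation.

9

Molecular formula: C15H10BrF3O2.
DoU = (2C + 2 + N − H − X) / 2, where X is the halogen count and O/S are ignored.
    = (2·15 + 2 + 0 − 10 − 4) / 2 = 18 / 2 = 9.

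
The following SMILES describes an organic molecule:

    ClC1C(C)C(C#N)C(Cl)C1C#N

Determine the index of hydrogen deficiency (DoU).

Molecular formula: C8H8Cl2N2.
DoU = (2C + 2 + N − H − X) / 2, where X is the halogen count and O/S are ignored.
    = (2·8 + 2 + 2 − 8 − 2) / 2 = 10 / 2 = 5.

5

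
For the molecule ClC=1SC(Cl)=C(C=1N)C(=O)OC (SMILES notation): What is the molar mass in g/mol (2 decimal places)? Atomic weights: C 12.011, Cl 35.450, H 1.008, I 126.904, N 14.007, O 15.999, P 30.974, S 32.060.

First, the molecular formula is C6H5Cl2NO2S (counting implicit H from valence).
  C: 6 × 12.011 = 72.066
  Cl: 2 × 35.450 = 70.900
  H: 5 × 1.008 = 5.040
  N: 1 × 14.007 = 14.007
  O: 2 × 15.999 = 31.998
  S: 1 × 32.060 = 32.060
Sum: 6×12.011 + 2×35.450 + 5×1.008 + 1×14.007 + 2×15.999 + 1×32.060 = 226.071 → 226.07 g/mol.

226.07 g/mol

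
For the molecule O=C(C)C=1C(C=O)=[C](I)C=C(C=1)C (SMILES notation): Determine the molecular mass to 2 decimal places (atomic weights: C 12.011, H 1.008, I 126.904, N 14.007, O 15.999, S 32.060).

288.08 g/mol

First, the molecular formula is C10H9IO2 (counting implicit H from valence).
  C: 10 × 12.011 = 120.110
  H: 9 × 1.008 = 9.072
  I: 1 × 126.904 = 126.904
  O: 2 × 15.999 = 31.998
Sum: 10×12.011 + 9×1.008 + 1×126.904 + 2×15.999 = 288.084 → 288.08 g/mol.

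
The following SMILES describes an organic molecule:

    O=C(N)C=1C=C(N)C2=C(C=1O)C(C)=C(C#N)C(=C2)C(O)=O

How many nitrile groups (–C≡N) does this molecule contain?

1

The nitrile motif appears at heavy-atom position 15 in the SMILES.
Other groups present: 1 amide, 1 carboxylic acid, 1 hydroxyl, 1 primary amine.
Nitrile count: 1.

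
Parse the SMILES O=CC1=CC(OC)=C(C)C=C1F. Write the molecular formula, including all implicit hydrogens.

C9H9FO2

Walk through each heavy atom and fill implicit hydrogens from standard valence (C 4, N 3, O 2, S 2, halogen 1):
  atom 1: O, bond orders sum to 2 (valence 2) → 0 H
  atom 2: C, bond orders sum to 3 (valence 4) → 1 H
  atom 3: C, bond orders sum to 4 (valence 4) → 0 H
  atom 4: C, bond orders sum to 3 (valence 4) → 1 H
  atom 5: C, bond orders sum to 4 (valence 4) → 0 H
  atom 6: O, bond orders sum to 2 (valence 2) → 0 H
  atom 7: C, bond orders sum to 1 (valence 4) → 3 H
  atom 8: C, bond orders sum to 4 (valence 4) → 0 H
  atom 9: C, bond orders sum to 1 (valence 4) → 3 H
  atom 10: C, bond orders sum to 3 (valence 4) → 1 H
  atom 11: C, bond orders sum to 4 (valence 4) → 0 H
  atom 12: F (halogen, monovalent) → 0 H
Totals → C:9, H:9, F:1, O:2.
In Hill order: C9H9FO2.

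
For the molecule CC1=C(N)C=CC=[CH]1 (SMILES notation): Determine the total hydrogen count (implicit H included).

Walk through each heavy atom and fill implicit hydrogens from standard valence (C 4, N 3, O 2, S 2, halogen 1):
  atom 1: C, bond orders sum to 1 (valence 4) → 3 H
  atom 2: C, bond orders sum to 4 (valence 4) → 0 H
  atom 3: C, bond orders sum to 4 (valence 4) → 0 H
  atom 4: N, bond orders sum to 1 (valence 3) → 2 H
  atom 5: C, bond orders sum to 3 (valence 4) → 1 H
  atom 6: C, bond orders sum to 3 (valence 4) → 1 H
  atom 7: C, bond orders sum to 3 (valence 4) → 1 H
  atom 8: C with explicit H count 1
Total hydrogens: 9.

9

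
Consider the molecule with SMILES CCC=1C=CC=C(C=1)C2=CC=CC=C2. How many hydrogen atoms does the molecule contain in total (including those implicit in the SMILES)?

14

Walk through each heavy atom and fill implicit hydrogens from standard valence (C 4, N 3, O 2, S 2, halogen 1):
  atom 1: C, bond orders sum to 1 (valence 4) → 3 H
  atom 2: C, bond orders sum to 2 (valence 4) → 2 H
  atom 3: C, bond orders sum to 4 (valence 4) → 0 H
  atom 4: C, bond orders sum to 3 (valence 4) → 1 H
  atom 5: C, bond orders sum to 3 (valence 4) → 1 H
  atom 6: C, bond orders sum to 3 (valence 4) → 1 H
  atom 7: C, bond orders sum to 4 (valence 4) → 0 H
  atom 8: C, bond orders sum to 3 (valence 4) → 1 H
  atom 9: C, bond orders sum to 4 (valence 4) → 0 H
  atom 10: C, bond orders sum to 3 (valence 4) → 1 H
  atom 11: C, bond orders sum to 3 (valence 4) → 1 H
  atom 12: C, bond orders sum to 3 (valence 4) → 1 H
  atom 13: C, bond orders sum to 3 (valence 4) → 1 H
  atom 14: C, bond orders sum to 3 (valence 4) → 1 H
Total hydrogens: 14.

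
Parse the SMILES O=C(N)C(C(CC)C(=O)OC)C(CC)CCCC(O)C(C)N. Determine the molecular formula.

Walk through each heavy atom and fill implicit hydrogens from standard valence (C 4, N 3, O 2, S 2, halogen 1):
  atom 1: O, bond orders sum to 2 (valence 2) → 0 H
  atom 2: C, bond orders sum to 4 (valence 4) → 0 H
  atom 3: N, bond orders sum to 1 (valence 3) → 2 H
  atom 4: C, bond orders sum to 3 (valence 4) → 1 H
  atom 5: C, bond orders sum to 3 (valence 4) → 1 H
  atom 6: C, bond orders sum to 2 (valence 4) → 2 H
  atom 7: C, bond orders sum to 1 (valence 4) → 3 H
  atom 8: C, bond orders sum to 4 (valence 4) → 0 H
  atom 9: O, bond orders sum to 2 (valence 2) → 0 H
  atom 10: O, bond orders sum to 2 (valence 2) → 0 H
  atom 11: C, bond orders sum to 1 (valence 4) → 3 H
  atom 12: C, bond orders sum to 3 (valence 4) → 1 H
  atom 13: C, bond orders sum to 2 (valence 4) → 2 H
  atom 14: C, bond orders sum to 1 (valence 4) → 3 H
  atom 15: C, bond orders sum to 2 (valence 4) → 2 H
  atom 16: C, bond orders sum to 2 (valence 4) → 2 H
  atom 17: C, bond orders sum to 2 (valence 4) → 2 H
  atom 18: C, bond orders sum to 3 (valence 4) → 1 H
  atom 19: O, bond orders sum to 1 (valence 2) → 1 H
  atom 20: C, bond orders sum to 3 (valence 4) → 1 H
  atom 21: C, bond orders sum to 1 (valence 4) → 3 H
  atom 22: N, bond orders sum to 1 (valence 3) → 2 H
Totals → C:16, H:32, N:2, O:4.

C16H32N2O4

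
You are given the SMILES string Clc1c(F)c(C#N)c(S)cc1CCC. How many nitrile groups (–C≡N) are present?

1

The nitrile motif appears at heavy-atom position 6 in the SMILES.
Other groups present: 1 thiol.
Nitrile count: 1.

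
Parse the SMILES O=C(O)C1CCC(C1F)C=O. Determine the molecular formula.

C7H9FO3

Walk through each heavy atom and fill implicit hydrogens from standard valence (C 4, N 3, O 2, S 2, halogen 1):
  atom 1: O, bond orders sum to 2 (valence 2) → 0 H
  atom 2: C, bond orders sum to 4 (valence 4) → 0 H
  atom 3: O, bond orders sum to 1 (valence 2) → 1 H
  atom 4: C, bond orders sum to 3 (valence 4) → 1 H
  atom 5: C, bond orders sum to 2 (valence 4) → 2 H
  atom 6: C, bond orders sum to 2 (valence 4) → 2 H
  atom 7: C, bond orders sum to 3 (valence 4) → 1 H
  atom 8: C, bond orders sum to 3 (valence 4) → 1 H
  atom 9: F (halogen, monovalent) → 0 H
  atom 10: C, bond orders sum to 3 (valence 4) → 1 H
  atom 11: O, bond orders sum to 2 (valence 2) → 0 H
Totals → C:7, H:9, F:1, O:3.
In Hill order: C7H9FO3.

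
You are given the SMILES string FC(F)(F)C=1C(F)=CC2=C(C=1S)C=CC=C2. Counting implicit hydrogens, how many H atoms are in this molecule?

6

Walk through each heavy atom and fill implicit hydrogens from standard valence (C 4, N 3, O 2, S 2, halogen 1):
  atom 1: F (halogen, monovalent) → 0 H
  atom 2: C, bond orders sum to 4 (valence 4) → 0 H
  atom 3: F (halogen, monovalent) → 0 H
  atom 4: F (halogen, monovalent) → 0 H
  atom 5: C, bond orders sum to 4 (valence 4) → 0 H
  atom 6: C, bond orders sum to 4 (valence 4) → 0 H
  atom 7: F (halogen, monovalent) → 0 H
  atom 8: C, bond orders sum to 3 (valence 4) → 1 H
  atom 9: C, bond orders sum to 4 (valence 4) → 0 H
  atom 10: C, bond orders sum to 4 (valence 4) → 0 H
  atom 11: C, bond orders sum to 4 (valence 4) → 0 H
  atom 12: S, bond orders sum to 1 (valence 2) → 1 H
  atom 13: C, bond orders sum to 3 (valence 4) → 1 H
  atom 14: C, bond orders sum to 3 (valence 4) → 1 H
  atom 15: C, bond orders sum to 3 (valence 4) → 1 H
  atom 16: C, bond orders sum to 3 (valence 4) → 1 H
Total hydrogens: 6.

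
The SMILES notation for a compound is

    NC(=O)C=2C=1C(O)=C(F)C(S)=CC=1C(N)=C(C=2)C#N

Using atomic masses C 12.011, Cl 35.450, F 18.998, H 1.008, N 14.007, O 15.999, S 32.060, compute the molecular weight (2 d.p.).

First, the molecular formula is C12H8FN3O2S (counting implicit H from valence).
  C: 12 × 12.011 = 144.132
  F: 1 × 18.998 = 18.998
  H: 8 × 1.008 = 8.064
  N: 3 × 14.007 = 42.021
  O: 2 × 15.999 = 31.998
  S: 1 × 32.060 = 32.060
Sum: 12×12.011 + 1×18.998 + 8×1.008 + 3×14.007 + 2×15.999 + 1×32.060 = 277.273 → 277.27 g/mol.

277.27 g/mol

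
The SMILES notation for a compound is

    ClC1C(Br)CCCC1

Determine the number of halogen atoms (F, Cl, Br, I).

Halogen atoms appear at heavy-atom positions 1, 4 (1×Br, 1×Cl).
Halogen count: 2.

2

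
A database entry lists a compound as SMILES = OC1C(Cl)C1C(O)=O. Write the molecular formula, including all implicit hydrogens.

Walk through each heavy atom and fill implicit hydrogens from standard valence (C 4, N 3, O 2, S 2, halogen 1):
  atom 1: O, bond orders sum to 1 (valence 2) → 1 H
  atom 2: C, bond orders sum to 3 (valence 4) → 1 H
  atom 3: C, bond orders sum to 3 (valence 4) → 1 H
  atom 4: Cl (halogen, monovalent) → 0 H
  atom 5: C, bond orders sum to 3 (valence 4) → 1 H
  atom 6: C, bond orders sum to 4 (valence 4) → 0 H
  atom 7: O, bond orders sum to 1 (valence 2) → 1 H
  atom 8: O, bond orders sum to 2 (valence 2) → 0 H
Totals → C:4, H:5, Cl:1, O:3.
In Hill order: C4H5ClO3.

C4H5ClO3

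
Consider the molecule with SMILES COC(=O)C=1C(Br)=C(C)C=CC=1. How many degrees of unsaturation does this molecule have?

Degree of unsaturation = (number of rings) + (number of π bonds).
Ring closures in the SMILES: 1.
π bonds: 4 double bonds (each 1 DoU) → 4 DoU from unsaturation.
Total DoU = 1 + 4 = 5.

5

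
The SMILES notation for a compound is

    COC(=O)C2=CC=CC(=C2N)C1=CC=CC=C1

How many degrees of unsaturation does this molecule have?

9

Degree of unsaturation = (number of rings) + (number of π bonds).
Ring closures in the SMILES: 2.
π bonds: 7 double bonds (each 1 DoU) → 7 DoU from unsaturation.
Total DoU = 2 + 7 = 9.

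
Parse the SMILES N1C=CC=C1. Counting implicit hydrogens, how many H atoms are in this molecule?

Walk through each heavy atom and fill implicit hydrogens from standard valence (C 4, N 3, O 2, S 2, halogen 1):
  atom 1: N, bond orders sum to 2 (valence 3) → 1 H
  atom 2: C, bond orders sum to 3 (valence 4) → 1 H
  atom 3: C, bond orders sum to 3 (valence 4) → 1 H
  atom 4: C, bond orders sum to 3 (valence 4) → 1 H
  atom 5: C, bond orders sum to 3 (valence 4) → 1 H
Total hydrogens: 5.

5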